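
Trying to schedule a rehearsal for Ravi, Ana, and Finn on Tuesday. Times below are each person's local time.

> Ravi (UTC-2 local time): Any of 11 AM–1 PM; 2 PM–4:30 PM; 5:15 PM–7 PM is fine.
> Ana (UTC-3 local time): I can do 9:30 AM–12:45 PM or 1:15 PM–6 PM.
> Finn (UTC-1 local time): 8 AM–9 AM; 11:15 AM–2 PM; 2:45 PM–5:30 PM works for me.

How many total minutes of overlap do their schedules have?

Ravi in UTC: 13:00-15:00, 16:00-18:30, 19:15-21:00 (add 2h to convert from UTC-2).
Ana in UTC: 12:30-15:45, 16:15-21:00 (add 3h to convert from UTC-3).
Finn in UTC: 09:00-10:00, 12:15-15:00, 15:45-18:30 (add 1h to convert from UTC-1).
Ravi ∩ Ana: 13:00-15:00, 16:15-18:30, 19:15-21:00.
Ravi ∩ Ana ∩ Finn: 13:00-15:00, 16:15-18:30.
Summing the common windows: 120 + 135 = 255 minutes.

255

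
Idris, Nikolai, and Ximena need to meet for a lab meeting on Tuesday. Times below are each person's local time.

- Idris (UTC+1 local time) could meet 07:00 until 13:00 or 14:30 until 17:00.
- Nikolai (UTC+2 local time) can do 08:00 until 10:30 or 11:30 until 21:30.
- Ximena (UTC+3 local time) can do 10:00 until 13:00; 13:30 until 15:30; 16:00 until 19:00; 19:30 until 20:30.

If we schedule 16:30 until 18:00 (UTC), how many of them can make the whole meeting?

1

Idris in UTC: 06:00-12:00, 13:30-16:00 (subtract 1h to convert from UTC+1).
Nikolai in UTC: 06:00-08:30, 09:30-19:30 (subtract 2h to convert from UTC+2).
Ximena in UTC: 07:00-10:00, 10:30-12:30, 13:00-16:00, 16:30-17:30 (subtract 3h to convert from UTC+3).
Nikolai can make the full 16:30-18:00 slot — that's 1.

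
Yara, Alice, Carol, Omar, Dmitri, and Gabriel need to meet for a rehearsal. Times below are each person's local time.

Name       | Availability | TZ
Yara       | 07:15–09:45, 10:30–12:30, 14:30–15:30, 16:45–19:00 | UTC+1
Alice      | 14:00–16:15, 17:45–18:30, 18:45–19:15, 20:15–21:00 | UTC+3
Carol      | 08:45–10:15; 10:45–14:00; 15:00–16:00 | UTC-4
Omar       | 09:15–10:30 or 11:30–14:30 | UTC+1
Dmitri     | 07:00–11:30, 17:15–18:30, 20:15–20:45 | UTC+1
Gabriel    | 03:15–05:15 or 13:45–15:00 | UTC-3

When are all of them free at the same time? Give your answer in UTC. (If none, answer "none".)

none

Yara in UTC: 06:15-08:45, 09:30-11:30, 13:30-14:30, 15:45-18:00 (subtract 1h to convert from UTC+1).
Alice in UTC: 11:00-13:15, 14:45-15:30, 15:45-16:15, 17:15-18:00 (subtract 3h to convert from UTC+3).
Carol in UTC: 12:45-14:15, 14:45-18:00, 19:00-20:00 (add 4h to convert from UTC-4).
Omar in UTC: 08:15-09:30, 10:30-13:30 (subtract 1h to convert from UTC+1).
Dmitri in UTC: 06:00-10:30, 16:15-17:30, 19:15-19:45 (subtract 1h to convert from UTC+1).
Gabriel in UTC: 06:15-08:15, 16:45-18:00 (add 3h to convert from UTC-3).
Yara ∩ Alice: 11:00-11:30, 15:45-16:15, 17:15-18:00.
Yara ∩ Alice ∩ Carol: 15:45-16:15, 17:15-18:00.
Yara ∩ Alice ∩ Carol ∩ Omar: ∅.
Yara ∩ Alice ∩ Carol ∩ Omar ∩ Dmitri: ∅.
Yara ∩ Alice ∩ Carol ∩ Omar ∩ Dmitri ∩ Gabriel: ∅.
There is no time when everyone is free.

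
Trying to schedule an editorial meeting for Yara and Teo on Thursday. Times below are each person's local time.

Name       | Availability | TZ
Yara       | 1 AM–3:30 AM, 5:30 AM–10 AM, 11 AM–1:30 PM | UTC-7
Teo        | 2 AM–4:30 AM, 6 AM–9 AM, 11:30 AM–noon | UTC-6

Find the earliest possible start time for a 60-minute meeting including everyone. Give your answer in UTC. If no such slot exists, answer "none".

08:00

Yara in UTC: 08:00-10:30, 12:30-17:00, 18:00-20:30 (add 7h to convert from UTC-7).
Teo in UTC: 08:00-10:30, 12:00-15:00, 17:30-18:00 (add 6h to convert from UTC-6).
Yara ∩ Teo: 08:00-10:30, 12:30-15:00.
So the common availability across everyone is 08:00-10:30, 12:30-15:00.
The first common window of at least 60 minutes is 08:00-10:30, so the earliest start is 08:00.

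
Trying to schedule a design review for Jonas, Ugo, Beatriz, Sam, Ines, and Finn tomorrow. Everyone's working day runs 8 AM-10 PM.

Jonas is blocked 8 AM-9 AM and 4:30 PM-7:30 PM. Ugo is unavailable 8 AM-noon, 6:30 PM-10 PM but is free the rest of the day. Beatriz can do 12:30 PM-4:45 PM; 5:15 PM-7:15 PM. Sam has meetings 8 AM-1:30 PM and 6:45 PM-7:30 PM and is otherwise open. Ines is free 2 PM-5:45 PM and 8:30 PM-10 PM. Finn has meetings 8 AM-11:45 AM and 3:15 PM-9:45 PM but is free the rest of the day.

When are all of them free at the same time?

Jonas free: 09:00-16:30, 19:30-22:00 (invert busy blocks within the working day).
Ugo free: 12:00-18:30 (invert busy blocks within the working day).
Beatriz free: 12:30-16:45, 17:15-19:15.
Sam free: 13:30-18:45, 19:30-22:00 (invert busy blocks within the working day).
Ines free: 14:00-17:45, 20:30-22:00.
Finn free: 11:45-15:15, 21:45-22:00 (invert busy blocks within the working day).
Jonas ∩ Ugo: 12:00-16:30.
Jonas ∩ Ugo ∩ Beatriz: 12:30-16:30.
Jonas ∩ Ugo ∩ Beatriz ∩ Sam: 13:30-16:30.
Jonas ∩ Ugo ∩ Beatriz ∩ Sam ∩ Ines: 14:00-16:30.
Jonas ∩ Ugo ∩ Beatriz ∩ Sam ∩ Ines ∩ Finn: 14:00-15:15.
So the common availability across everyone is 14:00-15:15.

14:00-15:15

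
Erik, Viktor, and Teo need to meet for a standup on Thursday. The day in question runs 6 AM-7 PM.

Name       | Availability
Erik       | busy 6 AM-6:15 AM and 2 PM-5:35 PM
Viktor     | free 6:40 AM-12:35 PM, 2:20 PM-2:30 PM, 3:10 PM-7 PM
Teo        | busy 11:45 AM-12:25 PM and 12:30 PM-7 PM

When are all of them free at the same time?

06:40-11:45, 12:25-12:30

Erik free: 06:15-14:00, 17:35-19:00 (invert busy blocks within the working day).
Viktor free: 06:40-12:35, 14:20-14:30, 15:10-19:00.
Teo free: 06:00-11:45, 12:25-12:30 (invert busy blocks within the working day).
Erik ∩ Viktor: 06:40-12:35, 17:35-19:00.
Erik ∩ Viktor ∩ Teo: 06:40-11:45, 12:25-12:30.
So the common availability across everyone is 06:40-11:45, 12:25-12:30.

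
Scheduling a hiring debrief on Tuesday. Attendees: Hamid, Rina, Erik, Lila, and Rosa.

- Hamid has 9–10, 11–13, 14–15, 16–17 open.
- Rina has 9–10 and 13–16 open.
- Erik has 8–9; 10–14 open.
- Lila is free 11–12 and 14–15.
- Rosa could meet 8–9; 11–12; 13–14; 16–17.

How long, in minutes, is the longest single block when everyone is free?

0

Hamid ∩ Rina: 09:00-10:00, 14:00-15:00.
Hamid ∩ Rina ∩ Erik: ∅.
Hamid ∩ Rina ∩ Erik ∩ Lila: ∅.
Hamid ∩ Rina ∩ Erik ∩ Lila ∩ Rosa: ∅.
There is no time when everyone is free.
No common window exists, so the longest block is 0 minutes.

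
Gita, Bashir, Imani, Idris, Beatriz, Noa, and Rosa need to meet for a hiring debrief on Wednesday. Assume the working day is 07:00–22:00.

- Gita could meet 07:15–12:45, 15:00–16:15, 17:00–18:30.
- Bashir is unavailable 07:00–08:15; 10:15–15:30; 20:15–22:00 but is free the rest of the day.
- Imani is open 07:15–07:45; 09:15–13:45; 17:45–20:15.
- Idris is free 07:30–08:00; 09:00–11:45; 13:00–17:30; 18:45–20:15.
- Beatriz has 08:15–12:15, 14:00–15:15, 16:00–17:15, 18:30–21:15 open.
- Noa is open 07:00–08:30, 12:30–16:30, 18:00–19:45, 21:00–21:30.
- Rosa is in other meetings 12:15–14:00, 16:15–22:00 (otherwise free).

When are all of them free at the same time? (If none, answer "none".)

none

Gita free: 07:15-12:45, 15:00-16:15, 17:00-18:30.
Bashir free: 08:15-10:15, 15:30-20:15 (invert busy blocks within the working day).
Imani free: 07:15-07:45, 09:15-13:45, 17:45-20:15.
Idris free: 07:30-08:00, 09:00-11:45, 13:00-17:30, 18:45-20:15.
Beatriz free: 08:15-12:15, 14:00-15:15, 16:00-17:15, 18:30-21:15.
Noa free: 07:00-08:30, 12:30-16:30, 18:00-19:45, 21:00-21:30.
Rosa free: 07:00-12:15, 14:00-16:15 (invert busy blocks within the working day).
Gita ∩ Bashir: 08:15-10:15, 15:30-16:15, 17:00-18:30.
Gita ∩ Bashir ∩ Imani: 09:15-10:15, 17:45-18:30.
Gita ∩ Bashir ∩ Imani ∩ Idris: 09:15-10:15.
Gita ∩ Bashir ∩ Imani ∩ Idris ∩ Beatriz: 09:15-10:15.
Gita ∩ Bashir ∩ Imani ∩ Idris ∩ Beatriz ∩ Noa: ∅.
Gita ∩ Bashir ∩ Imani ∩ Idris ∩ Beatriz ∩ Noa ∩ Rosa: ∅.
There is no time when everyone is free.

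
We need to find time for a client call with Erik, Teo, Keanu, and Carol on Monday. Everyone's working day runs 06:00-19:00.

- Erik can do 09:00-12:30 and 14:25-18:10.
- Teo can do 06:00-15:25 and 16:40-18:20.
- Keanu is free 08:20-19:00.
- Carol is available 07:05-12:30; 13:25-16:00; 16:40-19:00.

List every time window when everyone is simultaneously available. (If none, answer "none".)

Erik ∩ Teo: 09:00-12:30, 14:25-15:25, 16:40-18:10.
Erik ∩ Teo ∩ Keanu: 09:00-12:30, 14:25-15:25, 16:40-18:10.
Erik ∩ Teo ∩ Keanu ∩ Carol: 09:00-12:30, 14:25-15:25, 16:40-18:10.
So the common availability across everyone is 09:00-12:30, 14:25-15:25, 16:40-18:10.

09:00-12:30, 14:25-15:25, 16:40-18:10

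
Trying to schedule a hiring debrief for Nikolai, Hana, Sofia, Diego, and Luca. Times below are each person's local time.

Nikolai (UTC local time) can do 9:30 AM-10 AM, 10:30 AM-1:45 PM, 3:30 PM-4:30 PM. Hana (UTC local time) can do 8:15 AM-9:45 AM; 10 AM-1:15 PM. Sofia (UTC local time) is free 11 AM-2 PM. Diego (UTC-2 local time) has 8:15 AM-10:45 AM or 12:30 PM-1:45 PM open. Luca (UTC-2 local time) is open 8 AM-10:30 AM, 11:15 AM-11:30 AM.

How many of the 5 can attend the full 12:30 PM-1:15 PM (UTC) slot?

Nikolai in UTC: 09:30-10:00, 10:30-13:45, 15:30-16:30.
Hana in UTC: 08:15-09:45, 10:00-13:15.
Sofia in UTC: 11:00-14:00.
Diego in UTC: 10:15-12:45, 14:30-15:45 (add 2h to convert from UTC-2).
Luca in UTC: 10:00-12:30, 13:15-13:30 (add 2h to convert from UTC-2).
Nikolai, Hana, and Sofia can make the full 12:30-13:15 slot — that's 3.

3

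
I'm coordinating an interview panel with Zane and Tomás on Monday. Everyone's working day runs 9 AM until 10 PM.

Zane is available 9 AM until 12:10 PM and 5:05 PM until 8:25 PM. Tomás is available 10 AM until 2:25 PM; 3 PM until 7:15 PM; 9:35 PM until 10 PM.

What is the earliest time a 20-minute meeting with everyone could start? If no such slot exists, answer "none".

Zane ∩ Tomás: 10:00-12:10, 17:05-19:15.
The first common window of at least 20 minutes is 10:00-12:10, so the earliest start is 10:00.

10:00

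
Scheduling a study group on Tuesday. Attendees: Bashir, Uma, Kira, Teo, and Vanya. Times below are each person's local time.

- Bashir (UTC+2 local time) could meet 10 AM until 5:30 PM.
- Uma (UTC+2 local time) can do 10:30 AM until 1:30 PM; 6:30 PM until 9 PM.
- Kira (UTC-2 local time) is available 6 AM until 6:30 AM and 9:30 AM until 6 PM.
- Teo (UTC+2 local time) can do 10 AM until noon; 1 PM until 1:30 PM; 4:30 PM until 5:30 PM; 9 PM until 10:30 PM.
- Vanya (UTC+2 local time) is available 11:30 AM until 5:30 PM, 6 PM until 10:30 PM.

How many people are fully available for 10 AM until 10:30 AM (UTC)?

3

Bashir in UTC: 08:00-15:30 (subtract 2h to convert from UTC+2).
Uma in UTC: 08:30-11:30, 16:30-19:00 (subtract 2h to convert from UTC+2).
Kira in UTC: 08:00-08:30, 11:30-20:00 (add 2h to convert from UTC-2).
Teo in UTC: 08:00-10:00, 11:00-11:30, 14:30-15:30, 19:00-20:30 (subtract 2h to convert from UTC+2).
Vanya in UTC: 09:30-15:30, 16:00-20:30 (subtract 2h to convert from UTC+2).
Bashir, Uma, and Vanya can make the full 10:00-10:30 slot — that's 3.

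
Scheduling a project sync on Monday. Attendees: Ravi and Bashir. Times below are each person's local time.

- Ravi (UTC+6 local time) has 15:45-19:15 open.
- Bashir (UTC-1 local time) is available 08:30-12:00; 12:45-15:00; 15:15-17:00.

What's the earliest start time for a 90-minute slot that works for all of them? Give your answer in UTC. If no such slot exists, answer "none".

Ravi in UTC: 09:45-13:15 (subtract 6h to convert from UTC+6).
Bashir in UTC: 09:30-13:00, 13:45-16:00, 16:15-18:00 (add 1h to convert from UTC-1).
Ravi ∩ Bashir: 09:45-13:00.
So the common availability across everyone is 09:45-13:00.
The first common window of at least 90 minutes is 09:45-13:00, so the earliest start is 09:45.

09:45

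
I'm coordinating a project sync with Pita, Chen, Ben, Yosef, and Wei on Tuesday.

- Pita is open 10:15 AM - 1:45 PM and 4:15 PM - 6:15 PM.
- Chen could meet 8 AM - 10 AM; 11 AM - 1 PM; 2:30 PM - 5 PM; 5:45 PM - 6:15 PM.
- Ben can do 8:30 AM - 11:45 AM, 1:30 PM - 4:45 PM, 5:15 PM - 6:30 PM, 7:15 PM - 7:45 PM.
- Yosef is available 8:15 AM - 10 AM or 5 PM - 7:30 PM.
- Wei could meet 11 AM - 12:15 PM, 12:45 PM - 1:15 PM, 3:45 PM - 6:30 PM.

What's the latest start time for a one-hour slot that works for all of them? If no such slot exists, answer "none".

none

Pita ∩ Chen: 11:00-13:00, 16:15-17:00, 17:45-18:15.
Pita ∩ Chen ∩ Ben: 11:00-11:45, 16:15-16:45, 17:45-18:15.
Pita ∩ Chen ∩ Ben ∩ Yosef: 17:45-18:15.
Pita ∩ Chen ∩ Ben ∩ Yosef ∩ Wei: 17:45-18:15.
No common window is at least 60 minutes long.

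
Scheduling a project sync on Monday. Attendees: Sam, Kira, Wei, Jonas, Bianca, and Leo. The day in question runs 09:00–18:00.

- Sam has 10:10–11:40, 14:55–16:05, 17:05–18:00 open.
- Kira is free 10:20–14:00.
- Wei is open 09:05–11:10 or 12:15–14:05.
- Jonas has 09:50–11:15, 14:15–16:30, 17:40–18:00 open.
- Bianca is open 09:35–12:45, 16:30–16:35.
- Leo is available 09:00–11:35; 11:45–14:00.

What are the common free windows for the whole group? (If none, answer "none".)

10:20-11:10

Sam ∩ Kira: 10:20-11:40.
Sam ∩ Kira ∩ Wei: 10:20-11:10.
Sam ∩ Kira ∩ Wei ∩ Jonas: 10:20-11:10.
Sam ∩ Kira ∩ Wei ∩ Jonas ∩ Bianca: 10:20-11:10.
Sam ∩ Kira ∩ Wei ∩ Jonas ∩ Bianca ∩ Leo: 10:20-11:10.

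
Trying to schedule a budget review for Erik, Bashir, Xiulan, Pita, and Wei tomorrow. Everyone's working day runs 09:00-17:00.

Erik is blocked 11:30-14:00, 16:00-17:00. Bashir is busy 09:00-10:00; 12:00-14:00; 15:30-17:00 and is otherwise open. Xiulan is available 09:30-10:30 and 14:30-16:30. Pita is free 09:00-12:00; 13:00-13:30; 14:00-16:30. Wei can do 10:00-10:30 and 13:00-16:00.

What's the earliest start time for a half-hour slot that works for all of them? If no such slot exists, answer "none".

Erik free: 09:00-11:30, 14:00-16:00 (invert busy blocks within the working day).
Bashir free: 10:00-12:00, 14:00-15:30 (invert busy blocks within the working day).
Xiulan free: 09:30-10:30, 14:30-16:30.
Pita free: 09:00-12:00, 13:00-13:30, 14:00-16:30.
Wei free: 10:00-10:30, 13:00-16:00.
Erik ∩ Bashir: 10:00-11:30, 14:00-15:30.
Erik ∩ Bashir ∩ Xiulan: 10:00-10:30, 14:30-15:30.
Erik ∩ Bashir ∩ Xiulan ∩ Pita: 10:00-10:30, 14:30-15:30.
Erik ∩ Bashir ∩ Xiulan ∩ Pita ∩ Wei: 10:00-10:30, 14:30-15:30.
The first common window of at least 30 minutes is 10:00-10:30, so the earliest start is 10:00.

10:00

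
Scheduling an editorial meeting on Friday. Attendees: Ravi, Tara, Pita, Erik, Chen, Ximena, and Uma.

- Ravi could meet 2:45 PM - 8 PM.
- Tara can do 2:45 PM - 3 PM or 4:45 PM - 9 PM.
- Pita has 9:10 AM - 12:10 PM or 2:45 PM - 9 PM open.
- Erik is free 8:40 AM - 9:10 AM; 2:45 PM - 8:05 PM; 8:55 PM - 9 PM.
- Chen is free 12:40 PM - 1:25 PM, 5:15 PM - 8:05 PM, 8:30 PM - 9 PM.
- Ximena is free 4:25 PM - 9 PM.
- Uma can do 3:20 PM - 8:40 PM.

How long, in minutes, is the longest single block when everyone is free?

165

Ravi ∩ Tara: 14:45-15:00, 16:45-20:00.
Ravi ∩ Tara ∩ Pita: 14:45-15:00, 16:45-20:00.
Ravi ∩ Tara ∩ Pita ∩ Erik: 14:45-15:00, 16:45-20:00.
Ravi ∩ Tara ∩ Pita ∩ Erik ∩ Chen: 17:15-20:00.
Ravi ∩ Tara ∩ Pita ∩ Erik ∩ Chen ∩ Ximena: 17:15-20:00.
Ravi ∩ Tara ∩ Pita ∩ Erik ∩ Chen ∩ Ximena ∩ Uma: 17:15-20:00.
Those are the intersection windows.
The longest is 17:15-20:00 at 165 minutes.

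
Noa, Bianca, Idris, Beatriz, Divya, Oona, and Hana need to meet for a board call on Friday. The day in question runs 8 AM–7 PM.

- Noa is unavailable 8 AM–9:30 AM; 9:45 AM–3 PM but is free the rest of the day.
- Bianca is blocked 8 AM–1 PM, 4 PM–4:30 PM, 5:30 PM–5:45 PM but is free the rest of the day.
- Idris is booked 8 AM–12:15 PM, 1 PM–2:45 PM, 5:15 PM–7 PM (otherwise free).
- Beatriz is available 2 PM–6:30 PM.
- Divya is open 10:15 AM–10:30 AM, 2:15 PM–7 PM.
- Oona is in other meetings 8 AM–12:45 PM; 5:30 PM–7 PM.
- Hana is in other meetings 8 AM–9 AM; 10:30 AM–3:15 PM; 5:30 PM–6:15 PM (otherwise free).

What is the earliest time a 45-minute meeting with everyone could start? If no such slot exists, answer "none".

Noa free: 09:30-09:45, 15:00-19:00 (invert busy blocks within the working day).
Bianca free: 13:00-16:00, 16:30-17:30, 17:45-19:00 (invert busy blocks within the working day).
Idris free: 12:15-13:00, 14:45-17:15 (invert busy blocks within the working day).
Beatriz free: 14:00-18:30.
Divya free: 10:15-10:30, 14:15-19:00.
Oona free: 12:45-17:30 (invert busy blocks within the working day).
Hana free: 09:00-10:30, 15:15-17:30, 18:15-19:00 (invert busy blocks within the working day).
Noa ∩ Bianca: 15:00-16:00, 16:30-17:30, 17:45-19:00.
Noa ∩ Bianca ∩ Idris: 15:00-16:00, 16:30-17:15.
Noa ∩ Bianca ∩ Idris ∩ Beatriz: 15:00-16:00, 16:30-17:15.
Noa ∩ Bianca ∩ Idris ∩ Beatriz ∩ Divya: 15:00-16:00, 16:30-17:15.
Noa ∩ Bianca ∩ Idris ∩ Beatriz ∩ Divya ∩ Oona: 15:00-16:00, 16:30-17:15.
Noa ∩ Bianca ∩ Idris ∩ Beatriz ∩ Divya ∩ Oona ∩ Hana: 15:15-16:00, 16:30-17:15.
The first common window of at least 45 minutes is 15:15-16:00, so the earliest start is 15:15.

15:15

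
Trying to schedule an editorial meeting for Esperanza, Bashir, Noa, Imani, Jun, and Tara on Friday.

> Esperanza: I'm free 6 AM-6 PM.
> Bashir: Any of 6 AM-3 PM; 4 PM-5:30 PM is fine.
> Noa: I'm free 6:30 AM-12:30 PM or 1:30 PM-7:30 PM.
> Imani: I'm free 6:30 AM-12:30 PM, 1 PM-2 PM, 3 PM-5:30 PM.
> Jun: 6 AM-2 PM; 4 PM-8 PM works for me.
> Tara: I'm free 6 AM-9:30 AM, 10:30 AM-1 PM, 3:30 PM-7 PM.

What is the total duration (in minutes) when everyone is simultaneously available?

Esperanza ∩ Bashir: 06:00-15:00, 16:00-17:30.
Esperanza ∩ Bashir ∩ Noa: 06:30-12:30, 13:30-15:00, 16:00-17:30.
Esperanza ∩ Bashir ∩ Noa ∩ Imani: 06:30-12:30, 13:30-14:00, 16:00-17:30.
Esperanza ∩ Bashir ∩ Noa ∩ Imani ∩ Jun: 06:30-12:30, 13:30-14:00, 16:00-17:30.
Esperanza ∩ Bashir ∩ Noa ∩ Imani ∩ Jun ∩ Tara: 06:30-09:30, 10:30-12:30, 16:00-17:30.
Summing the common windows: 180 + 120 + 90 = 390 minutes.

390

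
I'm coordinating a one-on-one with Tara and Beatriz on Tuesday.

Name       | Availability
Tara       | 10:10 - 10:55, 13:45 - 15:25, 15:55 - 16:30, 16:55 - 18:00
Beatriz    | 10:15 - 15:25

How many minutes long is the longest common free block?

Tara ∩ Beatriz: 10:15-10:55, 13:45-15:25.
The longest is 13:45-15:25 at 100 minutes.

100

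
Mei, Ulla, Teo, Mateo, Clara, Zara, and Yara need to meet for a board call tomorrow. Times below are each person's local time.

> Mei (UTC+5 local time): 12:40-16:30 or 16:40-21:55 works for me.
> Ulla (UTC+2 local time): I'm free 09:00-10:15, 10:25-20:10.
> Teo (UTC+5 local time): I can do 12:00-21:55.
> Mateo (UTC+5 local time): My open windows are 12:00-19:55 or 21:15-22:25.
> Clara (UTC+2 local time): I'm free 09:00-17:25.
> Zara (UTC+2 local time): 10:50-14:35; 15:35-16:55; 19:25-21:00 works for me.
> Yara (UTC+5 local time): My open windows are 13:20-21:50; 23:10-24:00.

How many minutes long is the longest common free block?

Mei in UTC: 07:40-11:30, 11:40-16:55 (subtract 5h to convert from UTC+5).
Ulla in UTC: 07:00-08:15, 08:25-18:10 (subtract 2h to convert from UTC+2).
Teo in UTC: 07:00-16:55 (subtract 5h to convert from UTC+5).
Mateo in UTC: 07:00-14:55, 16:15-17:25 (subtract 5h to convert from UTC+5).
Clara in UTC: 07:00-15:25 (subtract 2h to convert from UTC+2).
Zara in UTC: 08:50-12:35, 13:35-14:55, 17:25-19:00 (subtract 2h to convert from UTC+2).
Yara in UTC: 08:20-16:50, 18:10-19:00 (subtract 5h to convert from UTC+5).
Mei ∩ Ulla: 07:40-08:15, 08:25-11:30, 11:40-16:55.
Mei ∩ Ulla ∩ Teo: 07:40-08:15, 08:25-11:30, 11:40-16:55.
Mei ∩ Ulla ∩ Teo ∩ Mateo: 07:40-08:15, 08:25-11:30, 11:40-14:55, 16:15-16:55.
Mei ∩ Ulla ∩ Teo ∩ Mateo ∩ Clara: 07:40-08:15, 08:25-11:30, 11:40-14:55.
Mei ∩ Ulla ∩ Teo ∩ Mateo ∩ Clara ∩ Zara: 08:50-11:30, 11:40-12:35, 13:35-14:55.
Mei ∩ Ulla ∩ Teo ∩ Mateo ∩ Clara ∩ Zara ∩ Yara: 08:50-11:30, 11:40-12:35, 13:35-14:55.
The longest is 08:50-11:30 at 160 minutes.

160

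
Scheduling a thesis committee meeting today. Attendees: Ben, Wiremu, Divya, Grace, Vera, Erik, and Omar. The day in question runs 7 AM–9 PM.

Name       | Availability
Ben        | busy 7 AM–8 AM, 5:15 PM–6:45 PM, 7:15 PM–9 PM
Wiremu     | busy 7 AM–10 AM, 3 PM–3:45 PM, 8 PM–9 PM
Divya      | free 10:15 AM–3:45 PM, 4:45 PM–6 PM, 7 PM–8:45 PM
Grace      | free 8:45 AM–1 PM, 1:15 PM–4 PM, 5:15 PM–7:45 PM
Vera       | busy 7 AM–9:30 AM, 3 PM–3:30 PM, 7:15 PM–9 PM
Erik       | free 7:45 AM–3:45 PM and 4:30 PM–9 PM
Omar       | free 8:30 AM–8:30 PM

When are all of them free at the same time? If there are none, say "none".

10:15-13:00, 13:15-15:00, 19:00-19:15

Ben free: 08:00-17:15, 18:45-19:15 (invert busy blocks within the working day).
Wiremu free: 10:00-15:00, 15:45-20:00 (invert busy blocks within the working day).
Divya free: 10:15-15:45, 16:45-18:00, 19:00-20:45.
Grace free: 08:45-13:00, 13:15-16:00, 17:15-19:45.
Vera free: 09:30-15:00, 15:30-19:15 (invert busy blocks within the working day).
Erik free: 07:45-15:45, 16:30-21:00.
Omar free: 08:30-20:30.
Ben ∩ Wiremu: 10:00-15:00, 15:45-17:15, 18:45-19:15.
Ben ∩ Wiremu ∩ Divya: 10:15-15:00, 16:45-17:15, 19:00-19:15.
Ben ∩ Wiremu ∩ Divya ∩ Grace: 10:15-13:00, 13:15-15:00, 19:00-19:15.
Ben ∩ Wiremu ∩ Divya ∩ Grace ∩ Vera: 10:15-13:00, 13:15-15:00, 19:00-19:15.
Ben ∩ Wiremu ∩ Divya ∩ Grace ∩ Vera ∩ Erik: 10:15-13:00, 13:15-15:00, 19:00-19:15.
Ben ∩ Wiremu ∩ Divya ∩ Grace ∩ Vera ∩ Erik ∩ Omar: 10:15-13:00, 13:15-15:00, 19:00-19:15.
Those are the intersection windows.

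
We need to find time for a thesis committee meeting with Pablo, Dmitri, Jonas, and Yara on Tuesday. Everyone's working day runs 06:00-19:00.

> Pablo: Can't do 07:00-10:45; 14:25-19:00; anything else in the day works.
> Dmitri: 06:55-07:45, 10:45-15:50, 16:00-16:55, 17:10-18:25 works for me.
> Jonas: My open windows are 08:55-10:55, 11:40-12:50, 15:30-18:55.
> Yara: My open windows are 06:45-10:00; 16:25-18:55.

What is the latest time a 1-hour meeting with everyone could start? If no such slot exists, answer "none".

none

Pablo free: 06:00-07:00, 10:45-14:25 (invert busy blocks within the working day).
Dmitri free: 06:55-07:45, 10:45-15:50, 16:00-16:55, 17:10-18:25.
Jonas free: 08:55-10:55, 11:40-12:50, 15:30-18:55.
Yara free: 06:45-10:00, 16:25-18:55.
Pablo ∩ Dmitri: 06:55-07:00, 10:45-14:25.
Pablo ∩ Dmitri ∩ Jonas: 10:45-10:55, 11:40-12:50.
Pablo ∩ Dmitri ∩ Jonas ∩ Yara: ∅.
There is no time when everyone is free.
No common window is at least 60 minutes long.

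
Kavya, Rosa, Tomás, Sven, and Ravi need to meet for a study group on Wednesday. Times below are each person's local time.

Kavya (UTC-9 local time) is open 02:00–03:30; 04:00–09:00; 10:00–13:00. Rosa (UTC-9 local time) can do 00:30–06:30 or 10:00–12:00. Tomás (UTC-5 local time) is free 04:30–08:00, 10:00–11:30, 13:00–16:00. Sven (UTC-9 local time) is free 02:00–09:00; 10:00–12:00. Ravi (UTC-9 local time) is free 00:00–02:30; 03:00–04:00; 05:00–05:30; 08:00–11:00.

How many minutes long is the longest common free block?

60

Kavya in UTC: 11:00-12:30, 13:00-18:00, 19:00-22:00 (add 9h to convert from UTC-9).
Rosa in UTC: 09:30-15:30, 19:00-21:00 (add 9h to convert from UTC-9).
Tomás in UTC: 09:30-13:00, 15:00-16:30, 18:00-21:00 (add 5h to convert from UTC-5).
Sven in UTC: 11:00-18:00, 19:00-21:00 (add 9h to convert from UTC-9).
Ravi in UTC: 09:00-11:30, 12:00-13:00, 14:00-14:30, 17:00-20:00 (add 9h to convert from UTC-9).
Kavya ∩ Rosa: 11:00-12:30, 13:00-15:30, 19:00-21:00.
Kavya ∩ Rosa ∩ Tomás: 11:00-12:30, 15:00-15:30, 19:00-21:00.
Kavya ∩ Rosa ∩ Tomás ∩ Sven: 11:00-12:30, 15:00-15:30, 19:00-21:00.
Kavya ∩ Rosa ∩ Tomás ∩ Sven ∩ Ravi: 11:00-11:30, 12:00-12:30, 19:00-20:00.
So the common availability across everyone is 11:00-11:30, 12:00-12:30, 19:00-20:00.
The longest is 19:00-20:00 at 60 minutes.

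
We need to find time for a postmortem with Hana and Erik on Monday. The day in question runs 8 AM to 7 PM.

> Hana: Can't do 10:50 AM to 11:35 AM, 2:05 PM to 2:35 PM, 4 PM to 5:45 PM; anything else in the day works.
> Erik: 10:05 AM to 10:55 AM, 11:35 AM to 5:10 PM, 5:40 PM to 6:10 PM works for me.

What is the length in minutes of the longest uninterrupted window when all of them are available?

150

Hana free: 08:00-10:50, 11:35-14:05, 14:35-16:00, 17:45-19:00 (invert busy blocks within the working day).
Erik free: 10:05-10:55, 11:35-17:10, 17:40-18:10.
Hana ∩ Erik: 10:05-10:50, 11:35-14:05, 14:35-16:00, 17:45-18:10.
Those are the intersection windows.
The longest is 11:35-14:05 at 150 minutes.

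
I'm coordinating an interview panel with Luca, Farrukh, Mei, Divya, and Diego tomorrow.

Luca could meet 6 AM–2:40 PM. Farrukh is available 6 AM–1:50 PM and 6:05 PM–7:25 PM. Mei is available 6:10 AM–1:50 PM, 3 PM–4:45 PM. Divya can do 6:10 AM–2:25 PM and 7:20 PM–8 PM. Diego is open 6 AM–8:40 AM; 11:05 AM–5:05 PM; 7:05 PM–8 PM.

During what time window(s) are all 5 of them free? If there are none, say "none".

Luca ∩ Farrukh: 06:00-13:50.
Luca ∩ Farrukh ∩ Mei: 06:10-13:50.
Luca ∩ Farrukh ∩ Mei ∩ Divya: 06:10-13:50.
Luca ∩ Farrukh ∩ Mei ∩ Divya ∩ Diego: 06:10-08:40, 11:05-13:50.

06:10-08:40, 11:05-13:50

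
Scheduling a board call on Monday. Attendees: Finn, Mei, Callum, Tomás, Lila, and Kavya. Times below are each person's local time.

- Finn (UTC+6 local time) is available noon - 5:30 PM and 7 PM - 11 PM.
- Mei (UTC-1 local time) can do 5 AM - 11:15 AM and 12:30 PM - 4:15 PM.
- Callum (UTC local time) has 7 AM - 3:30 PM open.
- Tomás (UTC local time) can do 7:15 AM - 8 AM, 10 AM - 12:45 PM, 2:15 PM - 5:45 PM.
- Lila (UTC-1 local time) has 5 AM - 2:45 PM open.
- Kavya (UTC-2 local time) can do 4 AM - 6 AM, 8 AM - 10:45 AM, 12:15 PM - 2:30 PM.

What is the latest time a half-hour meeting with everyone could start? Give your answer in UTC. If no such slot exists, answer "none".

Finn in UTC: 06:00-11:30, 13:00-17:00 (subtract 6h to convert from UTC+6).
Mei in UTC: 06:00-12:15, 13:30-17:15 (add 1h to convert from UTC-1).
Callum in UTC: 07:00-15:30.
Tomás in UTC: 07:15-08:00, 10:00-12:45, 14:15-17:45.
Lila in UTC: 06:00-15:45 (add 1h to convert from UTC-1).
Kavya in UTC: 06:00-08:00, 10:00-12:45, 14:15-16:30 (add 2h to convert from UTC-2).
Finn ∩ Mei: 06:00-11:30, 13:30-17:00.
Finn ∩ Mei ∩ Callum: 07:00-11:30, 13:30-15:30.
Finn ∩ Mei ∩ Callum ∩ Tomás: 07:15-08:00, 10:00-11:30, 14:15-15:30.
Finn ∩ Mei ∩ Callum ∩ Tomás ∩ Lila: 07:15-08:00, 10:00-11:30, 14:15-15:30.
Finn ∩ Mei ∩ Callum ∩ Tomás ∩ Lila ∩ Kavya: 07:15-08:00, 10:00-11:30, 14:15-15:30.
Those are the intersection windows.
The last common window of at least 30 minutes is 14:15-15:30; a 30-minute meeting can start as late as 15:00 and still end by 15:30.

15:00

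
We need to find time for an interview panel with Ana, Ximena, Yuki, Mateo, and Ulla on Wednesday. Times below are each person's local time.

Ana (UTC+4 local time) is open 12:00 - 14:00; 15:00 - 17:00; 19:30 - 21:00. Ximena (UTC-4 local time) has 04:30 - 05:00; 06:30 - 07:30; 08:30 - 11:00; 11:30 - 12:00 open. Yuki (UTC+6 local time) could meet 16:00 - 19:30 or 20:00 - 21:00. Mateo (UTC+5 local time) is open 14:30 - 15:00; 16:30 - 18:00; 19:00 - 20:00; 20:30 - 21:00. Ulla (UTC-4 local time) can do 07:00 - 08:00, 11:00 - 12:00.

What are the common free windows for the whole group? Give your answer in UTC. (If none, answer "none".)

Ana in UTC: 08:00-10:00, 11:00-13:00, 15:30-17:00 (subtract 4h to convert from UTC+4).
Ximena in UTC: 08:30-09:00, 10:30-11:30, 12:30-15:00, 15:30-16:00 (add 4h to convert from UTC-4).
Yuki in UTC: 10:00-13:30, 14:00-15:00 (subtract 6h to convert from UTC+6).
Mateo in UTC: 09:30-10:00, 11:30-13:00, 14:00-15:00, 15:30-16:00 (subtract 5h to convert from UTC+5).
Ulla in UTC: 11:00-12:00, 15:00-16:00 (add 4h to convert from UTC-4).
Ana ∩ Ximena: 08:30-09:00, 11:00-11:30, 12:30-13:00, 15:30-16:00.
Ana ∩ Ximena ∩ Yuki: 11:00-11:30, 12:30-13:00.
Ana ∩ Ximena ∩ Yuki ∩ Mateo: 12:30-13:00.
Ana ∩ Ximena ∩ Yuki ∩ Mateo ∩ Ulla: ∅.
There is no time when everyone is free.

none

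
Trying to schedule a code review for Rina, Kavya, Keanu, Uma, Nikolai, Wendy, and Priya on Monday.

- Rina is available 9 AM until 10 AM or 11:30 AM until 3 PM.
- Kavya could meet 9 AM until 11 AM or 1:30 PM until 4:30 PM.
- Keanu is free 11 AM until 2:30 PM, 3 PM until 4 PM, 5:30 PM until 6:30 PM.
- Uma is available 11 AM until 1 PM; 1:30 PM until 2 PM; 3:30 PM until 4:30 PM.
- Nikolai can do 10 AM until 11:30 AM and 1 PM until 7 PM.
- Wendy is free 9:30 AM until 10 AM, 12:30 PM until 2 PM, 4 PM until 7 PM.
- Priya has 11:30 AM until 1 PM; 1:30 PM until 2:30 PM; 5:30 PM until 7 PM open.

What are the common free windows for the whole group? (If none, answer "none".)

13:30-14:00

Rina ∩ Kavya: 09:00-10:00, 13:30-15:00.
Rina ∩ Kavya ∩ Keanu: 13:30-14:30.
Rina ∩ Kavya ∩ Keanu ∩ Uma: 13:30-14:00.
Rina ∩ Kavya ∩ Keanu ∩ Uma ∩ Nikolai: 13:30-14:00.
Rina ∩ Kavya ∩ Keanu ∩ Uma ∩ Nikolai ∩ Wendy: 13:30-14:00.
Rina ∩ Kavya ∩ Keanu ∩ Uma ∩ Nikolai ∩ Wendy ∩ Priya: 13:30-14:00.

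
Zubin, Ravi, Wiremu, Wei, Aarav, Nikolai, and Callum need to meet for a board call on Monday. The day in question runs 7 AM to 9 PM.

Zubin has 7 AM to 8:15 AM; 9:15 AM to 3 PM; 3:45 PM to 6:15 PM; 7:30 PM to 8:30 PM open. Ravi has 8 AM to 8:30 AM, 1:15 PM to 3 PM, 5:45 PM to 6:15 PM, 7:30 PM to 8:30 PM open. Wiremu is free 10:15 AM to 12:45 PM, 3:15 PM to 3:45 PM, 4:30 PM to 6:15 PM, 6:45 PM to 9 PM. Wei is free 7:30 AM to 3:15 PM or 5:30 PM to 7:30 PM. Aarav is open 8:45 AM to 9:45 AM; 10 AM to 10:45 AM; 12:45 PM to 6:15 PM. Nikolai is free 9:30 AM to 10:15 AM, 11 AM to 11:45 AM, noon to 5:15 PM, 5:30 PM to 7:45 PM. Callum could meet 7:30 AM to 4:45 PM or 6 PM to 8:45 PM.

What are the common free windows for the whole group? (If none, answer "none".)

Zubin ∩ Ravi: 08:00-08:15, 13:15-15:00, 17:45-18:15, 19:30-20:30.
Zubin ∩ Ravi ∩ Wiremu: 17:45-18:15, 19:30-20:30.
Zubin ∩ Ravi ∩ Wiremu ∩ Wei: 17:45-18:15.
Zubin ∩ Ravi ∩ Wiremu ∩ Wei ∩ Aarav: 17:45-18:15.
Zubin ∩ Ravi ∩ Wiremu ∩ Wei ∩ Aarav ∩ Nikolai: 17:45-18:15.
Zubin ∩ Ravi ∩ Wiremu ∩ Wei ∩ Aarav ∩ Nikolai ∩ Callum: 18:00-18:15.

18:00-18:15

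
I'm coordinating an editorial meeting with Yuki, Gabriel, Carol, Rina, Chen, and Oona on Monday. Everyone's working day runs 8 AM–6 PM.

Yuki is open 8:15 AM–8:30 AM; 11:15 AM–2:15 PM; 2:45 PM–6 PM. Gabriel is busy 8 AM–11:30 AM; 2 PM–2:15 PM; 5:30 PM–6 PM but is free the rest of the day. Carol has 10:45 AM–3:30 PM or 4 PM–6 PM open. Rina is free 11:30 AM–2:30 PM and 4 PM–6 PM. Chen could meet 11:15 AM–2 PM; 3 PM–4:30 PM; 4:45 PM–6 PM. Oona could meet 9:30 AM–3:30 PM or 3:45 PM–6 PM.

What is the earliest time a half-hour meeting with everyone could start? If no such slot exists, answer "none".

Yuki free: 08:15-08:30, 11:15-14:15, 14:45-18:00.
Gabriel free: 11:30-14:00, 14:15-17:30 (invert busy blocks within the working day).
Carol free: 10:45-15:30, 16:00-18:00.
Rina free: 11:30-14:30, 16:00-18:00.
Chen free: 11:15-14:00, 15:00-16:30, 16:45-18:00.
Oona free: 09:30-15:30, 15:45-18:00.
Yuki ∩ Gabriel: 11:30-14:00, 14:45-17:30.
Yuki ∩ Gabriel ∩ Carol: 11:30-14:00, 14:45-15:30, 16:00-17:30.
Yuki ∩ Gabriel ∩ Carol ∩ Rina: 11:30-14:00, 16:00-17:30.
Yuki ∩ Gabriel ∩ Carol ∩ Rina ∩ Chen: 11:30-14:00, 16:00-16:30, 16:45-17:30.
Yuki ∩ Gabriel ∩ Carol ∩ Rina ∩ Chen ∩ Oona: 11:30-14:00, 16:00-16:30, 16:45-17:30.
Those are the intersection windows.
The first common window of at least 30 minutes is 11:30-14:00, so the earliest start is 11:30.

11:30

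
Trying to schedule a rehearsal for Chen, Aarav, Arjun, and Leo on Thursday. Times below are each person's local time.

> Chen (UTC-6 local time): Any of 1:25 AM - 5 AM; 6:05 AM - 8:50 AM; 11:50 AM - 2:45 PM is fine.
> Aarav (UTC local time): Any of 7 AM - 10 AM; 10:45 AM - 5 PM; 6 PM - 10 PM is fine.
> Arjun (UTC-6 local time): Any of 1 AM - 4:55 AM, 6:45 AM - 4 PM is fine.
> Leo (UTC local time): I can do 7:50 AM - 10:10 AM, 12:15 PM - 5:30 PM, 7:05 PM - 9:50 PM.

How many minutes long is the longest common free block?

Chen in UTC: 07:25-11:00, 12:05-14:50, 17:50-20:45 (add 6h to convert from UTC-6).
Aarav in UTC: 07:00-10:00, 10:45-17:00, 18:00-22:00.
Arjun in UTC: 07:00-10:55, 12:45-22:00 (add 6h to convert from UTC-6).
Leo in UTC: 07:50-10:10, 12:15-17:30, 19:05-21:50.
Chen ∩ Aarav: 07:25-10:00, 10:45-11:00, 12:05-14:50, 18:00-20:45.
Chen ∩ Aarav ∩ Arjun: 07:25-10:00, 10:45-10:55, 12:45-14:50, 18:00-20:45.
Chen ∩ Aarav ∩ Arjun ∩ Leo: 07:50-10:00, 12:45-14:50, 19:05-20:45.
So the common availability across everyone is 07:50-10:00, 12:45-14:50, 19:05-20:45.
The longest is 07:50-10:00 at 130 minutes.

130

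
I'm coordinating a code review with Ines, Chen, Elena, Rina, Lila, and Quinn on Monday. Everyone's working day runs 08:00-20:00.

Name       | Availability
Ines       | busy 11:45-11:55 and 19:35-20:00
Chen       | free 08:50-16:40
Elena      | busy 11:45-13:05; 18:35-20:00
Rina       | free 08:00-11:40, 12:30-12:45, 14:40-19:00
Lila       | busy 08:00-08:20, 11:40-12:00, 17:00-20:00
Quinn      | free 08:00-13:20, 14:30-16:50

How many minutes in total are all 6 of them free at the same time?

Ines free: 08:00-11:45, 11:55-19:35 (invert busy blocks within the working day).
Chen free: 08:50-16:40.
Elena free: 08:00-11:45, 13:05-18:35 (invert busy blocks within the working day).
Rina free: 08:00-11:40, 12:30-12:45, 14:40-19:00.
Lila free: 08:20-11:40, 12:00-17:00 (invert busy blocks within the working day).
Quinn free: 08:00-13:20, 14:30-16:50.
Ines ∩ Chen: 08:50-11:45, 11:55-16:40.
Ines ∩ Chen ∩ Elena: 08:50-11:45, 13:05-16:40.
Ines ∩ Chen ∩ Elena ∩ Rina: 08:50-11:40, 14:40-16:40.
Ines ∩ Chen ∩ Elena ∩ Rina ∩ Lila: 08:50-11:40, 14:40-16:40.
Ines ∩ Chen ∩ Elena ∩ Rina ∩ Lila ∩ Quinn: 08:50-11:40, 14:40-16:40.
So the common availability across everyone is 08:50-11:40, 14:40-16:40.
Summing the common windows: 170 + 120 = 290 minutes.

290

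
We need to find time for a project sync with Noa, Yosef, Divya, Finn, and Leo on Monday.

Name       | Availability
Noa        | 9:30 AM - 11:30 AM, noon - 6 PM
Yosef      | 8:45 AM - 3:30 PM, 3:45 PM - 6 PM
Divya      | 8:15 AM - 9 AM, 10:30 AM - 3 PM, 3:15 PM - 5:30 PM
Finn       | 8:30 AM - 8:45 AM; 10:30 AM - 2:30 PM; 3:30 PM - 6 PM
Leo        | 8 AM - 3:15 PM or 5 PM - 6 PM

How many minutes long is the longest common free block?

150

Noa ∩ Yosef: 09:30-11:30, 12:00-15:30, 15:45-18:00.
Noa ∩ Yosef ∩ Divya: 10:30-11:30, 12:00-15:00, 15:15-15:30, 15:45-17:30.
Noa ∩ Yosef ∩ Divya ∩ Finn: 10:30-11:30, 12:00-14:30, 15:45-17:30.
Noa ∩ Yosef ∩ Divya ∩ Finn ∩ Leo: 10:30-11:30, 12:00-14:30, 17:00-17:30.
The longest is 12:00-14:30 at 150 minutes.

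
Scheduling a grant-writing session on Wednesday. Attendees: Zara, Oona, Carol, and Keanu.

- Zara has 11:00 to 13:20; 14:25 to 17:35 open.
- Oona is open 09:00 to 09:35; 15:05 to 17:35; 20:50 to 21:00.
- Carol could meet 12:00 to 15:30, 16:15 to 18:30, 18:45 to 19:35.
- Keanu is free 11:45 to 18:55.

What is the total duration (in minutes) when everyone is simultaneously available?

Zara ∩ Oona: 15:05-17:35.
Zara ∩ Oona ∩ Carol: 15:05-15:30, 16:15-17:35.
Zara ∩ Oona ∩ Carol ∩ Keanu: 15:05-15:30, 16:15-17:35.
So the common availability across everyone is 15:05-15:30, 16:15-17:35.
Summing the common windows: 25 + 80 = 105 minutes.

105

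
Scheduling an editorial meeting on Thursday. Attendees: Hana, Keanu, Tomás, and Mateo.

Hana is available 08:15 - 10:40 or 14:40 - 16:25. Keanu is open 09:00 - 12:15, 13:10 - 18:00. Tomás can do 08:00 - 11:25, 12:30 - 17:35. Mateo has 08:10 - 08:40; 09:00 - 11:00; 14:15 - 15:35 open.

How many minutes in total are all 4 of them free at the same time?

Hana ∩ Keanu: 09:00-10:40, 14:40-16:25.
Hana ∩ Keanu ∩ Tomás: 09:00-10:40, 14:40-16:25.
Hana ∩ Keanu ∩ Tomás ∩ Mateo: 09:00-10:40, 14:40-15:35.
Summing the common windows: 100 + 55 = 155 minutes.

155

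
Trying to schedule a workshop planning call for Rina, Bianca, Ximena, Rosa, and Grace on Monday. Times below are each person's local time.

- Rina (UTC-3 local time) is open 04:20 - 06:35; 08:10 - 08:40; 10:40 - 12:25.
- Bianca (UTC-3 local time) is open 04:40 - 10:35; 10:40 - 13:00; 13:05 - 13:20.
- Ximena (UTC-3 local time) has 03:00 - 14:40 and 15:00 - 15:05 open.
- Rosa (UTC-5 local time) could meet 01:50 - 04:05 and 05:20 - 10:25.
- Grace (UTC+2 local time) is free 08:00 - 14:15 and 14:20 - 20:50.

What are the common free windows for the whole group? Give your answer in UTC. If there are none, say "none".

Rina in UTC: 07:20-09:35, 11:10-11:40, 13:40-15:25 (add 3h to convert from UTC-3).
Bianca in UTC: 07:40-13:35, 13:40-16:00, 16:05-16:20 (add 3h to convert from UTC-3).
Ximena in UTC: 06:00-17:40, 18:00-18:05 (add 3h to convert from UTC-3).
Rosa in UTC: 06:50-09:05, 10:20-15:25 (add 5h to convert from UTC-5).
Grace in UTC: 06:00-12:15, 12:20-18:50 (subtract 2h to convert from UTC+2).
Rina ∩ Bianca: 07:40-09:35, 11:10-11:40, 13:40-15:25.
Rina ∩ Bianca ∩ Ximena: 07:40-09:35, 11:10-11:40, 13:40-15:25.
Rina ∩ Bianca ∩ Ximena ∩ Rosa: 07:40-09:05, 11:10-11:40, 13:40-15:25.
Rina ∩ Bianca ∩ Ximena ∩ Rosa ∩ Grace: 07:40-09:05, 11:10-11:40, 13:40-15:25.
Those are the intersection windows.

07:40-09:05, 11:10-11:40, 13:40-15:25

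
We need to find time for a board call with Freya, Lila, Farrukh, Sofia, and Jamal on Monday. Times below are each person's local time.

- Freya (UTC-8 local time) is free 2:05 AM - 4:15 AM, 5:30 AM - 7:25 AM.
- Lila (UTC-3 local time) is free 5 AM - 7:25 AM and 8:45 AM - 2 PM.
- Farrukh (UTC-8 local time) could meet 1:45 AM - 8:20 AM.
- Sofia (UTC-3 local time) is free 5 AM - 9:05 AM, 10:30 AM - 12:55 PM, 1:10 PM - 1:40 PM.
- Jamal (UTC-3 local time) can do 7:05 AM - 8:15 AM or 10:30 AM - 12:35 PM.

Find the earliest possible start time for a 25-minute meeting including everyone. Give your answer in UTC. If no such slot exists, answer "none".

Freya in UTC: 10:05-12:15, 13:30-15:25 (add 8h to convert from UTC-8).
Lila in UTC: 08:00-10:25, 11:45-17:00 (add 3h to convert from UTC-3).
Farrukh in UTC: 09:45-16:20 (add 8h to convert from UTC-8).
Sofia in UTC: 08:00-12:05, 13:30-15:55, 16:10-16:40 (add 3h to convert from UTC-3).
Jamal in UTC: 10:05-11:15, 13:30-15:35 (add 3h to convert from UTC-3).
Freya ∩ Lila: 10:05-10:25, 11:45-12:15, 13:30-15:25.
Freya ∩ Lila ∩ Farrukh: 10:05-10:25, 11:45-12:15, 13:30-15:25.
Freya ∩ Lila ∩ Farrukh ∩ Sofia: 10:05-10:25, 11:45-12:05, 13:30-15:25.
Freya ∩ Lila ∩ Farrukh ∩ Sofia ∩ Jamal: 10:05-10:25, 13:30-15:25.
Those are the intersection windows.
The first common window of at least 25 minutes is 13:30-15:25, so the earliest start is 13:30.

13:30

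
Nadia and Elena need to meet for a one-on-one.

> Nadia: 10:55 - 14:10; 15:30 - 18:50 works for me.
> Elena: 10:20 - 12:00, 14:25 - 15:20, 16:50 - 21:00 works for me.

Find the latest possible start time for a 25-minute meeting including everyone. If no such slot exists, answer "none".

Nadia ∩ Elena: 10:55-12:00, 16:50-18:50.
So the common availability across everyone is 10:55-12:00, 16:50-18:50.
The last common window of at least 25 minutes is 16:50-18:50; a 25-minute meeting can start as late as 18:25 and still end by 18:50.

18:25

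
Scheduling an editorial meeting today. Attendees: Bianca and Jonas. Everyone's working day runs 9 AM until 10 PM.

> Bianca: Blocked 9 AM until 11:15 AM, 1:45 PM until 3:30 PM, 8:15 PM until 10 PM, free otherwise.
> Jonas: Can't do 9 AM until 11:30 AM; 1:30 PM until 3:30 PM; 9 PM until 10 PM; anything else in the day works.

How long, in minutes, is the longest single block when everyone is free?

285

Bianca free: 11:15-13:45, 15:30-20:15 (invert busy blocks within the working day).
Jonas free: 11:30-13:30, 15:30-21:00 (invert busy blocks within the working day).
Bianca ∩ Jonas: 11:30-13:30, 15:30-20:15.
The longest is 15:30-20:15 at 285 minutes.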